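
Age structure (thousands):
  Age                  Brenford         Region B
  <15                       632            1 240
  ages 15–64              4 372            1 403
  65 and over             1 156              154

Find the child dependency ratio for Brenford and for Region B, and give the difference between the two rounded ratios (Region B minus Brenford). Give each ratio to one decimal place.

Brenford: 14.5
Region B: 88.4
Difference: +73.9

Brenford: 632 / 4 372 × 100 = 14.5
Region B: 1 240 / 1 403 × 100 = 88.4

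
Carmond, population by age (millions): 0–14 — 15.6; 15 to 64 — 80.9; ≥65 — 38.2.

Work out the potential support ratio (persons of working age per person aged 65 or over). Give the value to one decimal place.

Potential support ratio: 2.1

Potential support ratio = 80.9 / 38.2 = 2.1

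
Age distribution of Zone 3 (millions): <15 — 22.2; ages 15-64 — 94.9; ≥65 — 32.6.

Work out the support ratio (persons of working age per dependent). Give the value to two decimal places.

Support ratio: 1.73

Support ratio = 94.9 / (22.2 + 32.6) = 94.9 / 54.8 = 1.73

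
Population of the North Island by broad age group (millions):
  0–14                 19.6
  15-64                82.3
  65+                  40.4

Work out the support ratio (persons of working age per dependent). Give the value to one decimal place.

Support ratio: 1.4

Support ratio = 82.3 / (19.6 + 40.4) = 82.3 / 60.0 = 1.4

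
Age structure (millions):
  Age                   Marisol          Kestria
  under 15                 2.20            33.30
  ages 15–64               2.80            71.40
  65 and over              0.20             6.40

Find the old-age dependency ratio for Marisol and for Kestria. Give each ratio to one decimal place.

Marisol: 0.20 / 2.80 × 100 = 7.1
Kestria: 6.40 / 71.40 × 100 = 9.0

Marisol: 7.1
Kestria: 9.0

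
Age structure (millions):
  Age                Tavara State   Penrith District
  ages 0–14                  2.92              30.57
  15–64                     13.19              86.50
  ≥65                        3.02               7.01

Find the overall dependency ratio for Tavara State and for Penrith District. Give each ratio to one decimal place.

Tavara State: (2.92 + 3.02) / 13.19 × 100 = 5.94 / 13.19 × 100 = 45.0
Penrith District: (30.57 + 7.01) / 86.50 × 100 = 37.58 / 86.50 × 100 = 43.4

Tavara State: 45.0
Penrith District: 43.4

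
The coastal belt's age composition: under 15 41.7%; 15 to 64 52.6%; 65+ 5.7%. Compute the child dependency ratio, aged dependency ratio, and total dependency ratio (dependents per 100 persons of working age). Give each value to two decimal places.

Youth dependency ratio = 41.7 / 52.6 × 100 = 79.28
Old-age dependency ratio = 5.7 / 52.6 × 100 = 10.84
Total dependency ratio = (41.7 + 5.7) / 52.6 × 100 = 47.4 / 52.6 × 100 = 90.11

Youth dependency ratio: 79.28
Old-age dependency ratio: 10.84
Total dependency ratio: 90.11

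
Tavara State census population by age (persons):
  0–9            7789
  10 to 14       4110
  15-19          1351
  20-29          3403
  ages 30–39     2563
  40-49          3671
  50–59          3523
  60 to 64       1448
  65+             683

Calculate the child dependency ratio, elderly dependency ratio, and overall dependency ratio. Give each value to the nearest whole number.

0–14: 7789 + 4110 = 11899
15–64: 1351 + 3403 + 2563 + 3671 + 3523 + 1448 = 15959
65+: 683
Youth dependency ratio = 11899 / 15959 × 100 = 75
Old-age dependency ratio = 683 / 15959 × 100 = 4
Total dependency ratio = (11899 + 683) / 15959 × 100 = 12582 / 15959 × 100 = 79

Youth dependency ratio: 75
Old-age dependency ratio: 4
Total dependency ratio: 79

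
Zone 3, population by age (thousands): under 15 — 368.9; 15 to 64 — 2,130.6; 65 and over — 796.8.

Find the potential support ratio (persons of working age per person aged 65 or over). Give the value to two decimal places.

Potential support ratio: 2.67

Potential support ratio = 2,130.6 / 796.8 = 2.67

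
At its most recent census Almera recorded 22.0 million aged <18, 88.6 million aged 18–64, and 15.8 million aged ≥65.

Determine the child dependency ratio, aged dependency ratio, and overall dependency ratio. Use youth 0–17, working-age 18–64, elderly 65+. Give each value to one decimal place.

Youth dependency ratio: 24.8
Old-age dependency ratio: 17.8
Total dependency ratio: 42.7

Youth dependency ratio = 22.0 / 88.6 × 100 = 24.8
Old-age dependency ratio = 15.8 / 88.6 × 100 = 17.8
Total dependency ratio = (22.0 + 15.8) / 88.6 × 100 = 37.8 / 88.6 × 100 = 42.7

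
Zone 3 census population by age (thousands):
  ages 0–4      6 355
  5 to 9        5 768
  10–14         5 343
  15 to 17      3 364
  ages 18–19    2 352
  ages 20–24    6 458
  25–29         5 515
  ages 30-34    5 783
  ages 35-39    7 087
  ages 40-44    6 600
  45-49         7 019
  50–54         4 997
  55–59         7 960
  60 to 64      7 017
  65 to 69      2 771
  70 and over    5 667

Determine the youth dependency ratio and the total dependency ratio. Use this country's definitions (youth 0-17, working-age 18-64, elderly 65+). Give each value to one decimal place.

Youth dependency ratio: 34.3
Total dependency ratio: 48.1

0–17: 6 355 + 5 768 + 5 343 + 3 364 = 20 830
18–64: 2 352 + 6 458 + 5 515 + 5 783 + 7 087 + 6 600 + 7 019 + 4 997 + 7 960 + 7 017 = 60 788
65+: 2 771 + 5 667 = 8 438
Youth dependency ratio = 20 830 / 60 788 × 100 = 34.3
Total dependency ratio = (20 830 + 8 438) / 60 788 × 100 = 29 268 / 60 788 × 100 = 48.1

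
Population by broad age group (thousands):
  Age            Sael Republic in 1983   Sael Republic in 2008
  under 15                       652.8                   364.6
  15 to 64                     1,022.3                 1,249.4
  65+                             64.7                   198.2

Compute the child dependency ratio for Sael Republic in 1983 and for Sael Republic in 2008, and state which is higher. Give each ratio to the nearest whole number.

Sael Republic in 1983: 64
Sael Republic in 2008: 29
Higher: Sael Republic in 1983

Sael Republic in 1983: 652.8 / 1,022.3 × 100 = 64
Sael Republic in 2008: 364.6 / 1,249.4 × 100 = 29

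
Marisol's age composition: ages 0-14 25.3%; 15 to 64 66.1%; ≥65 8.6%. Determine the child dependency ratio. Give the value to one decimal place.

Youth dependency ratio: 38.3

Youth dependency ratio = 25.3 / 66.1 × 100 = 38.3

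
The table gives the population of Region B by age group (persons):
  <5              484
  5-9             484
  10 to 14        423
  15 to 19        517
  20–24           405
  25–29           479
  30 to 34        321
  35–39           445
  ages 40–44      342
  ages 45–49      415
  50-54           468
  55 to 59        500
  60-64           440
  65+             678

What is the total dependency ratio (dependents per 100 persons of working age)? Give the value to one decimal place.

0–14: 484 + 484 + 423 = 1,391
15–64: 517 + 405 + 479 + 321 + 445 + 342 + 415 + 468 + 500 + 440 = 4,332
65+: 678
Total dependency ratio = (1,391 + 678) / 4,332 × 100 = 2,069 / 4,332 × 100 = 47.8

Total dependency ratio: 47.8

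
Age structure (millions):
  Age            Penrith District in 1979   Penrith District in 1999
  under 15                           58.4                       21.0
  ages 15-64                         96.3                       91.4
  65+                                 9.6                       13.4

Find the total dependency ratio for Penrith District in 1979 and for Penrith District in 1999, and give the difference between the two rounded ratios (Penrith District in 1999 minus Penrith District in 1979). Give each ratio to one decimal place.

Penrith District in 1979: 70.6
Penrith District in 1999: 37.6
Difference: -33.0

Penrith District in 1979: (58.4 + 9.6) / 96.3 × 100 = 68.0 / 96.3 × 100 = 70.6
Penrith District in 1999: (21.0 + 13.4) / 91.4 × 100 = 34.4 / 91.4 × 100 = 37.6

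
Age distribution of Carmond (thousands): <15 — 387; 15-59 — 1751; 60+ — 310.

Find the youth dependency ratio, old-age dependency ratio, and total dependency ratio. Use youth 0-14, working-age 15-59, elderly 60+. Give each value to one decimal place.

Youth dependency ratio = 387 / 1751 × 100 = 22.1
Old-age dependency ratio = 310 / 1751 × 100 = 17.7
Total dependency ratio = (387 + 310) / 1751 × 100 = 697 / 1751 × 100 = 39.8

Youth dependency ratio: 22.1
Old-age dependency ratio: 17.7
Total dependency ratio: 39.8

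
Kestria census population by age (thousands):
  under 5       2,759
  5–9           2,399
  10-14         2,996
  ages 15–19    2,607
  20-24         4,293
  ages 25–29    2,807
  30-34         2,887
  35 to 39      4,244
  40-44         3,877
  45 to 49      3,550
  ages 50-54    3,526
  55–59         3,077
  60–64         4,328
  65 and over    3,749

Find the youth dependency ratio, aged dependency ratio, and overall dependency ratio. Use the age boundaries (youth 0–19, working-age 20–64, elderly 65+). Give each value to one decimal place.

Youth dependency ratio: 33.0
Old-age dependency ratio: 11.5
Total dependency ratio: 44.5

0–19: 2,759 + 2,399 + 2,996 + 2,607 = 10,761
20–64: 4,293 + 2,807 + 2,887 + 4,244 + 3,877 + 3,550 + 3,526 + 3,077 + 4,328 = 32,589
65+: 3,749
Youth dependency ratio = 10,761 / 32,589 × 100 = 33.0
Old-age dependency ratio = 3,749 / 32,589 × 100 = 11.5
Total dependency ratio = (10,761 + 3,749) / 32,589 × 100 = 14,510 / 32,589 × 100 = 44.5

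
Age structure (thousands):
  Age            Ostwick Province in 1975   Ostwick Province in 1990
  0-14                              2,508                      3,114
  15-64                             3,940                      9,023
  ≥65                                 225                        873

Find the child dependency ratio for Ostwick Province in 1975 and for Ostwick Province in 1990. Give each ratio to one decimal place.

Ostwick Province in 1975: 63.7
Ostwick Province in 1990: 34.5

Ostwick Province in 1975: 2,508 / 3,940 × 100 = 63.7
Ostwick Province in 1990: 3,114 / 9,023 × 100 = 34.5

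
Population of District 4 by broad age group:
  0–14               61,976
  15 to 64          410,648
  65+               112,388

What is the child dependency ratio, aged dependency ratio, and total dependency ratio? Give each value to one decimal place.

Youth dependency ratio = 61,976 / 410,648 × 100 = 15.1
Old-age dependency ratio = 112,388 / 410,648 × 100 = 27.4
Total dependency ratio = (61,976 + 112,388) / 410,648 × 100 = 174,364 / 410,648 × 100 = 42.5

Youth dependency ratio: 15.1
Old-age dependency ratio: 27.4
Total dependency ratio: 42.5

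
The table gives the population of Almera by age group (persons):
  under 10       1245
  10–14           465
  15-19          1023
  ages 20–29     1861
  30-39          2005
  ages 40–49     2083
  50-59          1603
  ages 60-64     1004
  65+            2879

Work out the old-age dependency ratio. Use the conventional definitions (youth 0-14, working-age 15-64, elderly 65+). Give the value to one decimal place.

0–14: 1245 + 465 = 1710
15–64: 1023 + 1861 + 2005 + 2083 + 1603 + 1004 = 9579
65+: 2879
Old-age dependency ratio = 2879 / 9579 × 100 = 30.1

Old-age dependency ratio: 30.1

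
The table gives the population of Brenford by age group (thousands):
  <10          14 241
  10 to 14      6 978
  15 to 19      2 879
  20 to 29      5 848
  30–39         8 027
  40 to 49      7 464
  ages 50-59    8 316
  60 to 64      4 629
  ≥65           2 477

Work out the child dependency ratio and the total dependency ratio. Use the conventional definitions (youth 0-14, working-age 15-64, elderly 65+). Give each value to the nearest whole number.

0–14: 14 241 + 6 978 = 21 219
15–64: 2 879 + 5 848 + 8 027 + 7 464 + 8 316 + 4 629 = 37 163
65+: 2 477
Youth dependency ratio = 21 219 / 37 163 × 100 = 57
Total dependency ratio = (21 219 + 2 477) / 37 163 × 100 = 23 696 / 37 163 × 100 = 64

Youth dependency ratio: 57
Total dependency ratio: 64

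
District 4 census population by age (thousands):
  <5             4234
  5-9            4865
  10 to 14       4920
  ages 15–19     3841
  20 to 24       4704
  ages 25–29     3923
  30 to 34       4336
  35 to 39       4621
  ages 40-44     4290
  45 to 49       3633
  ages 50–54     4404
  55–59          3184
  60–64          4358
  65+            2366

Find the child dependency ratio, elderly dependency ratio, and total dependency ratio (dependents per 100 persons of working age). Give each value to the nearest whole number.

Youth dependency ratio: 34
Old-age dependency ratio: 6
Total dependency ratio: 40

0–14: 4234 + 4865 + 4920 = 14019
15–64: 3841 + 4704 + 3923 + 4336 + 4621 + 4290 + 3633 + 4404 + 3184 + 4358 = 41294
65+: 2366
Youth dependency ratio = 14019 / 41294 × 100 = 34
Old-age dependency ratio = 2366 / 41294 × 100 = 6
Total dependency ratio = (14019 + 2366) / 41294 × 100 = 16385 / 41294 × 100 = 40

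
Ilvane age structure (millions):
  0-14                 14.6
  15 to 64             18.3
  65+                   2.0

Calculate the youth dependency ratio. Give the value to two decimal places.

Youth dependency ratio = 14.6 / 18.3 × 100 = 79.78

Youth dependency ratio: 79.78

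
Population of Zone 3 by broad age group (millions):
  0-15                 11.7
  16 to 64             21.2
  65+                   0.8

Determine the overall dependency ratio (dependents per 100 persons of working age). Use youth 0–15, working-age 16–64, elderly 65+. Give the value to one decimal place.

Total dependency ratio = (11.7 + 0.8) / 21.2 × 100 = 12.5 / 21.2 × 100 = 59.0

Total dependency ratio: 59.0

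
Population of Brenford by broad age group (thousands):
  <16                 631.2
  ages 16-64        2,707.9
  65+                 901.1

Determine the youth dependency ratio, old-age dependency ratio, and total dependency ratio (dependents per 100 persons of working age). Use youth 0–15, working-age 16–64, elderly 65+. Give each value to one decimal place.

Youth dependency ratio: 23.3
Old-age dependency ratio: 33.3
Total dependency ratio: 56.6

Youth dependency ratio = 631.2 / 2,707.9 × 100 = 23.3
Old-age dependency ratio = 901.1 / 2,707.9 × 100 = 33.3
Total dependency ratio = (631.2 + 901.1) / 2,707.9 × 100 = 1,532.3 / 2,707.9 × 100 = 56.6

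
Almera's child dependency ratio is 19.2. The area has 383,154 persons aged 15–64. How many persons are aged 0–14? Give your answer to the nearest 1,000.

Youth dependency ratio = youth / working-age × 100
19.2 = Y / 383,154 × 100
⇒ 74,000

Aged 0–14: 74,000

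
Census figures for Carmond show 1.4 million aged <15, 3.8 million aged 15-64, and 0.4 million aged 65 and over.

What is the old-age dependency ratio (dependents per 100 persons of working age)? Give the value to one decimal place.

Old-age dependency ratio = 0.4 / 3.8 × 100 = 10.5

Old-age dependency ratio: 10.5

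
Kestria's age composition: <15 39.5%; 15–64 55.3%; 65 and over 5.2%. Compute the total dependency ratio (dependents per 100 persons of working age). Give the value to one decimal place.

Total dependency ratio: 80.8

Total dependency ratio = (39.5 + 5.2) / 55.3 × 100 = 44.7 / 55.3 × 100 = 80.8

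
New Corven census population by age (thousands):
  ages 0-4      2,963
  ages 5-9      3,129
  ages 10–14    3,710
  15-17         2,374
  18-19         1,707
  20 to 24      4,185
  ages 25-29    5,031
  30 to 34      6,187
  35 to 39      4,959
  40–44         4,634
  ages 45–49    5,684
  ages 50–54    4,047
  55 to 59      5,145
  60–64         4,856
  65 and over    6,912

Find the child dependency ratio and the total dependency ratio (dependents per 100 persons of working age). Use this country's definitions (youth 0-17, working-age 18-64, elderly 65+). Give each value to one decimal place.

0–17: 2,963 + 3,129 + 3,710 + 2,374 = 12,176
18–64: 1,707 + 4,185 + 5,031 + 6,187 + 4,959 + 4,634 + 5,684 + 4,047 + 5,145 + 4,856 = 46,435
65+: 6,912
Youth dependency ratio = 12,176 / 46,435 × 100 = 26.2
Total dependency ratio = (12,176 + 6,912) / 46,435 × 100 = 19,088 / 46,435 × 100 = 41.1

Youth dependency ratio: 26.2
Total dependency ratio: 41.1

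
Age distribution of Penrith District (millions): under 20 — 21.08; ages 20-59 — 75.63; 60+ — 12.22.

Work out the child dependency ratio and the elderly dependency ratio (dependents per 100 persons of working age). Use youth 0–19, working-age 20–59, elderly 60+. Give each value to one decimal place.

Youth dependency ratio: 27.9
Old-age dependency ratio: 16.2

Youth dependency ratio = 21.08 / 75.63 × 100 = 27.9
Old-age dependency ratio = 12.22 / 75.63 × 100 = 16.2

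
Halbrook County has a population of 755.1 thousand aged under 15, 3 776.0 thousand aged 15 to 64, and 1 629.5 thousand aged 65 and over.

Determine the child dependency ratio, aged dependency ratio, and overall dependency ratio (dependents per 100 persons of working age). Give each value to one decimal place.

Youth dependency ratio: 20.0
Old-age dependency ratio: 43.2
Total dependency ratio: 63.2

Youth dependency ratio = 755.1 / 3 776.0 × 100 = 20.0
Old-age dependency ratio = 1 629.5 / 3 776.0 × 100 = 43.2
Total dependency ratio = (755.1 + 1 629.5) / 3 776.0 × 100 = 2 384.6 / 3 776.0 × 100 = 63.2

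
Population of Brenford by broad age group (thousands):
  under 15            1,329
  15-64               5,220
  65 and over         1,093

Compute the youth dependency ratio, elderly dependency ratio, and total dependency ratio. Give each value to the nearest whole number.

Youth dependency ratio: 25
Old-age dependency ratio: 21
Total dependency ratio: 46

Youth dependency ratio = 1,329 / 5,220 × 100 = 25
Old-age dependency ratio = 1,093 / 5,220 × 100 = 21
Total dependency ratio = (1,329 + 1,093) / 5,220 × 100 = 2,422 / 5,220 × 100 = 46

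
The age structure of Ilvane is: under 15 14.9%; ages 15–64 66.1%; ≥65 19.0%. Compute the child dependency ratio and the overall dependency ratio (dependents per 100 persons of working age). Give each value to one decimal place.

Youth dependency ratio = 14.9 / 66.1 × 100 = 22.5
Total dependency ratio = (14.9 + 19.0) / 66.1 × 100 = 33.9 / 66.1 × 100 = 51.3

Youth dependency ratio: 22.5
Total dependency ratio: 51.3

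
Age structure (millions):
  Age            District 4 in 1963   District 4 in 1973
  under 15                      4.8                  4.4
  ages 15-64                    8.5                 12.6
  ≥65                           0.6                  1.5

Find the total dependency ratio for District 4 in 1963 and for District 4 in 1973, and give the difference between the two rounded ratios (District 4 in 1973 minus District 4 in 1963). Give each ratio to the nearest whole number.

District 4 in 1963: 64
District 4 in 1973: 47
Difference: -17

District 4 in 1963: (4.8 + 0.6) / 8.5 × 100 = 5.4 / 8.5 × 100 = 64
District 4 in 1973: (4.4 + 1.5) / 12.6 × 100 = 5.9 / 12.6 × 100 = 47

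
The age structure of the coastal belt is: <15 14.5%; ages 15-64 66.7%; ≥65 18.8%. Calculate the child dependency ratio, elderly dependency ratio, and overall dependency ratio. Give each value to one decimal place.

Youth dependency ratio = 14.5 / 66.7 × 100 = 21.7
Old-age dependency ratio = 18.8 / 66.7 × 100 = 28.2
Total dependency ratio = (14.5 + 18.8) / 66.7 × 100 = 33.3 / 66.7 × 100 = 49.9

Youth dependency ratio: 21.7
Old-age dependency ratio: 28.2
Total dependency ratio: 49.9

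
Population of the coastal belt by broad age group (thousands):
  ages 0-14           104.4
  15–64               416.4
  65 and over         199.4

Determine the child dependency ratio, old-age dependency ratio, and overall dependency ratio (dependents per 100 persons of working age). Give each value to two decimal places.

Youth dependency ratio = 104.4 / 416.4 × 100 = 25.07
Old-age dependency ratio = 199.4 / 416.4 × 100 = 47.89
Total dependency ratio = (104.4 + 199.4) / 416.4 × 100 = 303.8 / 416.4 × 100 = 72.96

Youth dependency ratio: 25.07
Old-age dependency ratio: 47.89
Total dependency ratio: 72.96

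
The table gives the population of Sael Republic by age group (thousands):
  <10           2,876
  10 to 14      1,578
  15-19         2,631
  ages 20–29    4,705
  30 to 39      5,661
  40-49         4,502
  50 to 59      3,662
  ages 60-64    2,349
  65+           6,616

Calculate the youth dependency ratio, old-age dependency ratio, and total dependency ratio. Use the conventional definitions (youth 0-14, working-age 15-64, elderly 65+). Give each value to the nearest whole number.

Youth dependency ratio: 19
Old-age dependency ratio: 28
Total dependency ratio: 47

0–14: 2,876 + 1,578 = 4,454
15–64: 2,631 + 4,705 + 5,661 + 4,502 + 3,662 + 2,349 = 23,510
65+: 6,616
Youth dependency ratio = 4,454 / 23,510 × 100 = 19
Old-age dependency ratio = 6,616 / 23,510 × 100 = 28
Total dependency ratio = (4,454 + 6,616) / 23,510 × 100 = 11,070 / 23,510 × 100 = 47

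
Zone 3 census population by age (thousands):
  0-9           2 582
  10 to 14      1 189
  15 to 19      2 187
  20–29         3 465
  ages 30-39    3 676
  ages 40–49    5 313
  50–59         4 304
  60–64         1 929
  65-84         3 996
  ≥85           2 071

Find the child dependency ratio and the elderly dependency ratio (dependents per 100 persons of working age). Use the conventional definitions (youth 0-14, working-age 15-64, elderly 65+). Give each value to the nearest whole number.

Youth dependency ratio: 18
Old-age dependency ratio: 29

0–14: 2 582 + 1 189 = 3 771
15–64: 2 187 + 3 465 + 3 676 + 5 313 + 4 304 + 1 929 = 20 874
65+: 3 996 + 2 071 = 6 067
Youth dependency ratio = 3 771 / 20 874 × 100 = 18
Old-age dependency ratio = 6 067 / 20 874 × 100 = 29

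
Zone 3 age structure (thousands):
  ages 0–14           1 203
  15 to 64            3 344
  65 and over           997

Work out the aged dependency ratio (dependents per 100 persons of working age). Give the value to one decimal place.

Old-age dependency ratio: 29.8

Old-age dependency ratio = 997 / 3 344 × 100 = 29.8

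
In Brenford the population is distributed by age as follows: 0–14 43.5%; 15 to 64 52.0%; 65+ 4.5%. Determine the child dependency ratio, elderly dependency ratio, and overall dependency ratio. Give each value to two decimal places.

Youth dependency ratio: 83.65
Old-age dependency ratio: 8.65
Total dependency ratio: 92.31

Youth dependency ratio = 43.5 / 52.0 × 100 = 83.65
Old-age dependency ratio = 4.5 / 52.0 × 100 = 8.65
Total dependency ratio = (43.5 + 4.5) / 52.0 × 100 = 48.0 / 52.0 × 100 = 92.31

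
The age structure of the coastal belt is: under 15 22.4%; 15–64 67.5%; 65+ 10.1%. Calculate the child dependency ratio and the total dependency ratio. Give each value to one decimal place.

Youth dependency ratio: 33.2
Total dependency ratio: 48.1

Youth dependency ratio = 22.4 / 67.5 × 100 = 33.2
Total dependency ratio = (22.4 + 10.1) / 67.5 × 100 = 32.5 / 67.5 × 100 = 48.1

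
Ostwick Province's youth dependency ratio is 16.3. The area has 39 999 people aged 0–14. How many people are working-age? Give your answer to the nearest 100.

Working-age: 245 400

Youth dependency ratio = youth / working-age × 100
16.3 = 39 999 / W × 100
⇒ 245 400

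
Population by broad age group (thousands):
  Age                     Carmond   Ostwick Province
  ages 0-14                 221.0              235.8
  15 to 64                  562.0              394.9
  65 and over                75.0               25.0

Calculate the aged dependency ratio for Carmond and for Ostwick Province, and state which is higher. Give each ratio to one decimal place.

Carmond: 13.3
Ostwick Province: 6.3
Higher: Carmond

Carmond: 75.0 / 562.0 × 100 = 13.3
Ostwick Province: 25.0 / 394.9 × 100 = 6.3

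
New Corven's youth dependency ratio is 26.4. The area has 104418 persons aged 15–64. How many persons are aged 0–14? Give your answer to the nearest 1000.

Aged 0–14: 28000

Youth dependency ratio = youth / working-age × 100
26.4 = Y / 104418 × 100
⇒ 28000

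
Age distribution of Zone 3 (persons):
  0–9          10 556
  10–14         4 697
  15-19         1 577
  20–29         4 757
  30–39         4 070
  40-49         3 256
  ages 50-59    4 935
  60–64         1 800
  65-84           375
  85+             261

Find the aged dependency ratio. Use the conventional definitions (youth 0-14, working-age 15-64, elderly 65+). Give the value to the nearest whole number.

0–14: 10 556 + 4 697 = 15 253
15–64: 1 577 + 4 757 + 4 070 + 3 256 + 4 935 + 1 800 = 20 395
65+: 375 + 261 = 636
Old-age dependency ratio = 636 / 20 395 × 100 = 3

Old-age dependency ratio: 3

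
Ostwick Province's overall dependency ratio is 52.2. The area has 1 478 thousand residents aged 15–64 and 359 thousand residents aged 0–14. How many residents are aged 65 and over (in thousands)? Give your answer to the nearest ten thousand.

Total dependency ratio = (youth + elderly) / working-age × 100
52.2 = (359 + E) / 1 478 × 100
⇒ 410

Aged 65 and over: 410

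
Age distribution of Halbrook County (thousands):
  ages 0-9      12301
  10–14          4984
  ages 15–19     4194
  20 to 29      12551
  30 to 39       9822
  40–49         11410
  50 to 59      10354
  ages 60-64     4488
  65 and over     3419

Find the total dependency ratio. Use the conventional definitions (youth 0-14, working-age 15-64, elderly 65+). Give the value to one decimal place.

0–14: 12301 + 4984 = 17285
15–64: 4194 + 12551 + 9822 + 11410 + 10354 + 4488 = 52819
65+: 3419
Total dependency ratio = (17285 + 3419) / 52819 × 100 = 20704 / 52819 × 100 = 39.2

Total dependency ratio: 39.2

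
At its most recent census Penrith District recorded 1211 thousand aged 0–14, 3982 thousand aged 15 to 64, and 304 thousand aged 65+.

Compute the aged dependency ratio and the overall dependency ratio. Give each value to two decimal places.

Old-age dependency ratio = 304 / 3982 × 100 = 7.63
Total dependency ratio = (1211 + 304) / 3982 × 100 = 1515 / 3982 × 100 = 38.05

Old-age dependency ratio: 7.63
Total dependency ratio: 38.05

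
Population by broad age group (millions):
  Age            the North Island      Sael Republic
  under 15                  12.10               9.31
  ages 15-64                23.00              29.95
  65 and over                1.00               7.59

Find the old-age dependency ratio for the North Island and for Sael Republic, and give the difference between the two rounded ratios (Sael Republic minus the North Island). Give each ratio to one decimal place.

the North Island: 1.00 / 23.00 × 100 = 4.3
Sael Republic: 7.59 / 29.95 × 100 = 25.3

the North Island: 4.3
Sael Republic: 25.3
Difference: +21.0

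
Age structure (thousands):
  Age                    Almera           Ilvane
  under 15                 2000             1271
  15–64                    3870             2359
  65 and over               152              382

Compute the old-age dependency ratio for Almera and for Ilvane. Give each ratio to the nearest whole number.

Almera: 4
Ilvane: 16

Almera: 152 / 3870 × 100 = 4
Ilvane: 382 / 2359 × 100 = 16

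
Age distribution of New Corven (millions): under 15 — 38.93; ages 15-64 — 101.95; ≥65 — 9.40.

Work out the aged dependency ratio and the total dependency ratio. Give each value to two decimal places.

Old-age dependency ratio = 9.40 / 101.95 × 100 = 9.22
Total dependency ratio = (38.93 + 9.40) / 101.95 × 100 = 48.33 / 101.95 × 100 = 47.41

Old-age dependency ratio: 9.22
Total dependency ratio: 47.41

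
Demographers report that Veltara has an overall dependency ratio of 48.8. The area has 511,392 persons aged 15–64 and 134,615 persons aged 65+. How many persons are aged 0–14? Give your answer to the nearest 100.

Total dependency ratio = (youth + elderly) / working-age × 100
48.8 = (Y + 134,615) / 511,392 × 100
⇒ 114,900

Aged 0–14: 114,900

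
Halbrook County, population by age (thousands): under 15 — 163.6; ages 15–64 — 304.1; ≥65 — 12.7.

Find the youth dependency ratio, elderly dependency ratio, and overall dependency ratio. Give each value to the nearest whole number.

Youth dependency ratio = 163.6 / 304.1 × 100 = 54
Old-age dependency ratio = 12.7 / 304.1 × 100 = 4
Total dependency ratio = (163.6 + 12.7) / 304.1 × 100 = 176.3 / 304.1 × 100 = 58

Youth dependency ratio: 54
Old-age dependency ratio: 4
Total dependency ratio: 58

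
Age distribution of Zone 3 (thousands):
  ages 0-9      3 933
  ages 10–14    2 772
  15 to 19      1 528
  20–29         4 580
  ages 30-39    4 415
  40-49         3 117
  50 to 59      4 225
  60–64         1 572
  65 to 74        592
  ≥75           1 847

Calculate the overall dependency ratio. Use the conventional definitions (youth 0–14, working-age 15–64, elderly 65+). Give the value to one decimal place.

Total dependency ratio: 47.0

0–14: 3 933 + 2 772 = 6 705
15–64: 1 528 + 4 580 + 4 415 + 3 117 + 4 225 + 1 572 = 19 437
65+: 592 + 1 847 = 2 439
Total dependency ratio = (6 705 + 2 439) / 19 437 × 100 = 9 144 / 19 437 × 100 = 47.0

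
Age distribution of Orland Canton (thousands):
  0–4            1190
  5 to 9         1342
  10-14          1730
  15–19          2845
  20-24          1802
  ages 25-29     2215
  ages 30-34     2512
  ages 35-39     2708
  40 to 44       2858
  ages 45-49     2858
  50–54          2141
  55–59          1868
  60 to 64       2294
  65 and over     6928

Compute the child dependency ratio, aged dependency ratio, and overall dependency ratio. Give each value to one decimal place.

Youth dependency ratio: 17.7
Old-age dependency ratio: 28.7
Total dependency ratio: 46.4

0–14: 1190 + 1342 + 1730 = 4262
15–64: 2845 + 1802 + 2215 + 2512 + 2708 + 2858 + 2858 + 2141 + 1868 + 2294 = 24101
65+: 6928
Youth dependency ratio = 4262 / 24101 × 100 = 17.7
Old-age dependency ratio = 6928 / 24101 × 100 = 28.7
Total dependency ratio = (4262 + 6928) / 24101 × 100 = 11190 / 24101 × 100 = 46.4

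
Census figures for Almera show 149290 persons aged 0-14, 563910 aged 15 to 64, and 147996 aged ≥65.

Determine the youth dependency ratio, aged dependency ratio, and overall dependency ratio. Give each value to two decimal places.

Youth dependency ratio: 26.47
Old-age dependency ratio: 26.24
Total dependency ratio: 52.72

Youth dependency ratio = 149290 / 563910 × 100 = 26.47
Old-age dependency ratio = 147996 / 563910 × 100 = 26.24
Total dependency ratio = (149290 + 147996) / 563910 × 100 = 297286 / 563910 × 100 = 52.72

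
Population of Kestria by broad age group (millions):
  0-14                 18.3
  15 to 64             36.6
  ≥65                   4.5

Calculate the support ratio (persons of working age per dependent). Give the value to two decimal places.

Support ratio = 36.6 / (18.3 + 4.5) = 36.6 / 22.8 = 1.61

Support ratio: 1.61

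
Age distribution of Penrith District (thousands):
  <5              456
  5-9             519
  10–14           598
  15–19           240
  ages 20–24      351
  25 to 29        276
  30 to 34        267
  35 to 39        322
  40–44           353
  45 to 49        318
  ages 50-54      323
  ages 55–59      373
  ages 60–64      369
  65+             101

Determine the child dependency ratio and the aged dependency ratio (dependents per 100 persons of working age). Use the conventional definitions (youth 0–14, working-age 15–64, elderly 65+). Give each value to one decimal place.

Youth dependency ratio: 49.3
Old-age dependency ratio: 3.2

0–14: 456 + 519 + 598 = 1573
15–64: 240 + 351 + 276 + 267 + 322 + 353 + 318 + 323 + 373 + 369 = 3192
65+: 101
Youth dependency ratio = 1573 / 3192 × 100 = 49.3
Old-age dependency ratio = 101 / 3192 × 100 = 3.2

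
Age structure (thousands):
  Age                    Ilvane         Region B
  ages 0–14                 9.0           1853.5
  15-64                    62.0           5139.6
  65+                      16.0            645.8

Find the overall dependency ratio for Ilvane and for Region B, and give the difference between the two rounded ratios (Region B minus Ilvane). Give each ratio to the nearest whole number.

Ilvane: (9.0 + 16.0) / 62.0 × 100 = 25.0 / 62.0 × 100 = 40
Region B: (1853.5 + 645.8) / 5139.6 × 100 = 2499.3 / 5139.6 × 100 = 49

Ilvane: 40
Region B: 49
Difference: +9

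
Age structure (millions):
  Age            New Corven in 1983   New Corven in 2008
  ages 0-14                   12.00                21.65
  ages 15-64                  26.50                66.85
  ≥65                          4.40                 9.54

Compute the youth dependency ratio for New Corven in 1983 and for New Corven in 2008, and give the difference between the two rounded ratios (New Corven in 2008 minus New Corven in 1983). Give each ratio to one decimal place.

New Corven in 1983: 12.00 / 26.50 × 100 = 45.3
New Corven in 2008: 21.65 / 66.85 × 100 = 32.4

New Corven in 1983: 45.3
New Corven in 2008: 32.4
Difference: -12.9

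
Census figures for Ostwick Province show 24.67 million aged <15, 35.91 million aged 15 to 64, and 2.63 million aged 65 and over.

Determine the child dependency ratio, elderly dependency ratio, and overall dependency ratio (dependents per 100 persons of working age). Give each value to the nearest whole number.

Youth dependency ratio = 24.67 / 35.91 × 100 = 69
Old-age dependency ratio = 2.63 / 35.91 × 100 = 7
Total dependency ratio = (24.67 + 2.63) / 35.91 × 100 = 27.30 / 35.91 × 100 = 76

Youth dependency ratio: 69
Old-age dependency ratio: 7
Total dependency ratio: 76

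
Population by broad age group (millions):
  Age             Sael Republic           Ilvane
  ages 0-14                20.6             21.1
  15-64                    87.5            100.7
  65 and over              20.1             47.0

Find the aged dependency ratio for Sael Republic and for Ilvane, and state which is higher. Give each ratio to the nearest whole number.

Sael Republic: 23
Ilvane: 47
Higher: Ilvane

Sael Republic: 20.1 / 87.5 × 100 = 23
Ilvane: 47.0 / 100.7 × 100 = 47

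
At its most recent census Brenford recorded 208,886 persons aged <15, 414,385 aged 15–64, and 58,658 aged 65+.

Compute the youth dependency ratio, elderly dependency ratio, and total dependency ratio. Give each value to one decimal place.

Youth dependency ratio = 208,886 / 414,385 × 100 = 50.4
Old-age dependency ratio = 58,658 / 414,385 × 100 = 14.2
Total dependency ratio = (208,886 + 58,658) / 414,385 × 100 = 267,544 / 414,385 × 100 = 64.6

Youth dependency ratio: 50.4
Old-age dependency ratio: 14.2
Total dependency ratio: 64.6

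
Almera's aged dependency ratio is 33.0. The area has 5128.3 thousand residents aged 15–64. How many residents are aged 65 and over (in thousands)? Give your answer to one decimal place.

Old-age dependency ratio = elderly / working-age × 100
33.0 = E / 5128.3 × 100
⇒ 1692.3

Aged 65 and over: 1692.3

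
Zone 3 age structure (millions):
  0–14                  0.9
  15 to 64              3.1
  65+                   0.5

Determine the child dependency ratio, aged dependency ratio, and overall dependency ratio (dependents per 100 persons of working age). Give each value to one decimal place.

Youth dependency ratio: 29.0
Old-age dependency ratio: 16.1
Total dependency ratio: 45.2

Youth dependency ratio = 0.9 / 3.1 × 100 = 29.0
Old-age dependency ratio = 0.5 / 3.1 × 100 = 16.1
Total dependency ratio = (0.9 + 0.5) / 3.1 × 100 = 1.4 / 3.1 × 100 = 45.2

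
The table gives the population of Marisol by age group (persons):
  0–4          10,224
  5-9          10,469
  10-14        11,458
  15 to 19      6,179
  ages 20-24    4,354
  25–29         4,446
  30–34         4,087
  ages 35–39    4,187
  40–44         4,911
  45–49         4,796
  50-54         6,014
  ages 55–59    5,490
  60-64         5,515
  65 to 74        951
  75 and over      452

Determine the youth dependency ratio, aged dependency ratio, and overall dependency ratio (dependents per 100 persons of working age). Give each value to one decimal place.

0–14: 10,224 + 10,469 + 11,458 = 32,151
15–64: 6,179 + 4,354 + 4,446 + 4,087 + 4,187 + 4,911 + 4,796 + 6,014 + 5,490 + 5,515 = 49,979
65+: 951 + 452 = 1,403
Youth dependency ratio = 32,151 / 49,979 × 100 = 64.3
Old-age dependency ratio = 1,403 / 49,979 × 100 = 2.8
Total dependency ratio = (32,151 + 1,403) / 49,979 × 100 = 33,554 / 49,979 × 100 = 67.1

Youth dependency ratio: 64.3
Old-age dependency ratio: 2.8
Total dependency ratio: 67.1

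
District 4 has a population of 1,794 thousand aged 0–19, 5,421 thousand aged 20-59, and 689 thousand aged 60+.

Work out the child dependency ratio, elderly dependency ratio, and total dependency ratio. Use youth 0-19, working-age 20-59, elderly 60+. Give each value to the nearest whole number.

Youth dependency ratio: 33
Old-age dependency ratio: 13
Total dependency ratio: 46

Youth dependency ratio = 1,794 / 5,421 × 100 = 33
Old-age dependency ratio = 689 / 5,421 × 100 = 13
Total dependency ratio = (1,794 + 689) / 5,421 × 100 = 2,483 / 5,421 × 100 = 46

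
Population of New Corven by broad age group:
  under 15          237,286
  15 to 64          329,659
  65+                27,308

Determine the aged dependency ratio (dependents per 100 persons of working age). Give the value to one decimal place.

Old-age dependency ratio = 27,308 / 329,659 × 100 = 8.3

Old-age dependency ratio: 8.3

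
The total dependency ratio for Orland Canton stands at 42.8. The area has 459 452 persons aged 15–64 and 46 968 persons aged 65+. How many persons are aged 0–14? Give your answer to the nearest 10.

Total dependency ratio = (youth + elderly) / working-age × 100
42.8 = (Y + 46 968) / 459 452 × 100
⇒ 149 680

Aged 0–14: 149 680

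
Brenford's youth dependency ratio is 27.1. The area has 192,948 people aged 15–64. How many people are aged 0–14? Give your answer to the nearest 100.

Youth dependency ratio = youth / working-age × 100
27.1 = Y / 192,948 × 100
⇒ 52,300

Aged 0–14: 52,300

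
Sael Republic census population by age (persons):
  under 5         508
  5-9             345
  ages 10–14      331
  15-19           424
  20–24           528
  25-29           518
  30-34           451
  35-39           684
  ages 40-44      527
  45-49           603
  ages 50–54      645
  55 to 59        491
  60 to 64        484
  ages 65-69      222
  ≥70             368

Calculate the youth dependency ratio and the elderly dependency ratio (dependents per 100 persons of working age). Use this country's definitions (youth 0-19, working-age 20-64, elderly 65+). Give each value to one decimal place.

Youth dependency ratio: 32.6
Old-age dependency ratio: 12.0

0–19: 508 + 345 + 331 + 424 = 1 608
20–64: 528 + 518 + 451 + 684 + 527 + 603 + 645 + 491 + 484 = 4 931
65+: 222 + 368 = 590
Youth dependency ratio = 1 608 / 4 931 × 100 = 32.6
Old-age dependency ratio = 590 / 4 931 × 100 = 12.0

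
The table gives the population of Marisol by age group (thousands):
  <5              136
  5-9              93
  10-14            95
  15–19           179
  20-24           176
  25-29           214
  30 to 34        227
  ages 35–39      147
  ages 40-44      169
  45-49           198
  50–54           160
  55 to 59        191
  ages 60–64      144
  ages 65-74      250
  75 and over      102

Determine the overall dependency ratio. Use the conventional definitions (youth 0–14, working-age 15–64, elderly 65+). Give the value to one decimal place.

0–14: 136 + 93 + 95 = 324
15–64: 179 + 176 + 214 + 227 + 147 + 169 + 198 + 160 + 191 + 144 = 1,805
65+: 250 + 102 = 352
Total dependency ratio = (324 + 352) / 1,805 × 100 = 676 / 1,805 × 100 = 37.5

Total dependency ratio: 37.5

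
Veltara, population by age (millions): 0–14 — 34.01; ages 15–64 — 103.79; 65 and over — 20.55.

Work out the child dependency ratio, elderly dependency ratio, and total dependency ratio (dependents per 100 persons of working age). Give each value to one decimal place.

Youth dependency ratio = 34.01 / 103.79 × 100 = 32.8
Old-age dependency ratio = 20.55 / 103.79 × 100 = 19.8
Total dependency ratio = (34.01 + 20.55) / 103.79 × 100 = 54.56 / 103.79 × 100 = 52.6

Youth dependency ratio: 32.8
Old-age dependency ratio: 19.8
Total dependency ratio: 52.6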